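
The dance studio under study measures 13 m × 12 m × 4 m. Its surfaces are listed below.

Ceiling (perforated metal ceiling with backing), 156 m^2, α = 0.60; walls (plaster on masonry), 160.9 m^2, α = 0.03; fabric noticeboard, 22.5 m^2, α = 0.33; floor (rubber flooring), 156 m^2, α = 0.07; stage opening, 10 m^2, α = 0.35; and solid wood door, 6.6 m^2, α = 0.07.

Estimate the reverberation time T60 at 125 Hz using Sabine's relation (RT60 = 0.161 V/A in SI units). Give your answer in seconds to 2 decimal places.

0.83 s

Equivalent absorption area: A = 156·0.60 + 160.9·0.03 + 22.5·0.33 + 156·0.07 + 10·0.35 + 6.6·0.07 = 120.734 m^2.
Room volume: 624 m³.
RT60 = 0.161 · V / A = 0.161 × 624 / 120.734 = 0.83 s.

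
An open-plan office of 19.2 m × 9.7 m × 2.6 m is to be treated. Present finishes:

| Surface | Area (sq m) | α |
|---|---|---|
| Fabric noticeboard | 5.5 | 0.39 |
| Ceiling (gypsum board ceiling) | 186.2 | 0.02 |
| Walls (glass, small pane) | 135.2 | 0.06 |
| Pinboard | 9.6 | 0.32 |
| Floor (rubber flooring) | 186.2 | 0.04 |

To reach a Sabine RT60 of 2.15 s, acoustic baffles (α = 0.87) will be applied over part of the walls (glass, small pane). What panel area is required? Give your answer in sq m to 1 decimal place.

14.5

Total absorption A₁ = 5.5*0.39 + 186.2*0.02 + 135.2*0.06 + 9.6*0.32 + 186.2*0.04
  = 2.145 + 3.724 + 8.112 + 3.072 + 7.448 = 24.501 sq m sabins.
V = 484.224 m³. Target absorption A₂ = 0.161 × 484.224 / 2.15 = 36.260 sabins.
Absorption to add: 36.260 − 24.501 = 11.759 sabins.
Each sq m of panel replacing the walls (glass, small pane) adds (0.87 − 0.06) = 0.81 sabins.
Panel area = 11.759 / 0.81 = 14.5 sq m.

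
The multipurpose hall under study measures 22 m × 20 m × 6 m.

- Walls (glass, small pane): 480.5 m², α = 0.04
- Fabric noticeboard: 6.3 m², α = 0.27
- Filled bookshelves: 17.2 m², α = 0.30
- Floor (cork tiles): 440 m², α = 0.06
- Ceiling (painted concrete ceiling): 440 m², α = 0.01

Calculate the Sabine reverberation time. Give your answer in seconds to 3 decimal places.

7.472 s

A = Σ Sᵢαᵢ = 480.5×0.04 + 6.3×0.27 + 17.2×0.30 + 440×0.06 + 440×0.01 = 56.881 sabins.
Room volume: 2640 m³.
RT60 = 0.161 · V / A = 0.161 × 2640 / 56.881 = 7.472 s.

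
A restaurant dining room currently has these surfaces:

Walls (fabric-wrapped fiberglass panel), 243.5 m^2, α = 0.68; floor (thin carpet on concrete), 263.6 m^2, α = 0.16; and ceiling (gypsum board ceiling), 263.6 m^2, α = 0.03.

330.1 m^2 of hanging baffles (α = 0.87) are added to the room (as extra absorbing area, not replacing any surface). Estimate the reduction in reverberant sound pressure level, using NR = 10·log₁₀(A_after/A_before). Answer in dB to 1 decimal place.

3.7 dB

Total absorption A_before = 243.5×0.68 + 263.6×0.16 + 263.6×0.03
  = 165.580 + 42.176 + 7.908 = 215.664 m^2 sabins.
Treatment contributes 330.1·0.87 = 287.187 sabins.
A_after = 215.664 + 287.187 = 502.851 sabins.
Reduction = 10 log₁₀(A_after/A_before) = 10 log₁₀(2.3316) = 3.7 dB.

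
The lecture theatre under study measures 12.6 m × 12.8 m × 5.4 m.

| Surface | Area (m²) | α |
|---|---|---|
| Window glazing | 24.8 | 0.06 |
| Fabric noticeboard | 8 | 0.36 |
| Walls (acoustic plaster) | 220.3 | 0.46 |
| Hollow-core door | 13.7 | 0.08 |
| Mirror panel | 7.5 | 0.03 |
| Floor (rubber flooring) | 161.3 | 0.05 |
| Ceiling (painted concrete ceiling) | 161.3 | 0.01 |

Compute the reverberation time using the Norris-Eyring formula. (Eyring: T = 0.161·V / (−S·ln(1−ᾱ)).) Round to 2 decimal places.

1.08 sec

S = Σ Sᵢ = 596.9 m².
Absorption A = 24.8×0.06 + 8×0.36 + 220.3×0.46 + 13.7×0.08 + 7.5×0.03 + 161.3×0.05 + 161.3×0.01 = 116.705 sabins.
Mean coefficient ᾱ = A/S = 0.1955.
−S·ln(1−ᾱ) = −596.9 × ln(1 − 0.1955) = 129.846.
V = 12.6 × 12.8 × 5.4 = 870.912 m³.
T = 0.161·V/[−S·ln(1−ᾱ)] = 0.161·870.912/129.846 = 1.08 s.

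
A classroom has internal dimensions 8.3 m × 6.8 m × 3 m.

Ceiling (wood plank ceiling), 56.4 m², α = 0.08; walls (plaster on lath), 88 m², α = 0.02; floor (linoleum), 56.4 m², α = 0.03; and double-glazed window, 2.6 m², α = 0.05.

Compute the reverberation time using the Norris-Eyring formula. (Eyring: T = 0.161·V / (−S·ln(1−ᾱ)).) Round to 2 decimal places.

S = Σ Sᵢ = 203.4 m².
Absorption A = 56.4×0.08 + 88×0.02 + 56.4×0.03 + 2.6×0.05 = 8.094 sabins.
Mean coefficient ᾱ = A/S = 0.0398.
Eyring denominator: −S ln(1−ᾱ) = 8.261.
V = 8.3 × 6.8 × 3 = 169.32 m³.
RT60 = 0.161 × 169.32 / 8.261 = 3.30 s.

3.30 seconds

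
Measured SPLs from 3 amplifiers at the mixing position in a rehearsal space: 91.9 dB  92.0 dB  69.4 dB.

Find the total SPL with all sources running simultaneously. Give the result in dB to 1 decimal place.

95.0 dB

Σ 10^(Lᵢ/10) = 3.142e+09.
Combined level = 10 log₁₀(3.142e+09) = 95.0 dB.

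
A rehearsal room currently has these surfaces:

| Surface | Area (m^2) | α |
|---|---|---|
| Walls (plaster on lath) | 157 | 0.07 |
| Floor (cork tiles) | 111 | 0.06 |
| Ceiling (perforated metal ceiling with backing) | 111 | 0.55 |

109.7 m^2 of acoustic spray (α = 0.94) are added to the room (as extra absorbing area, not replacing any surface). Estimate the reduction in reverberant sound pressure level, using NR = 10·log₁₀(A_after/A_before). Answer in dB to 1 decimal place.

Total absorption A_before = 157×0.07 + 111×0.06 + 111×0.55
  = 10.990 + 6.660 + 61.050 = 78.700 m^2 sabins.
Added absorption = 109.7 × 0.94 = 103.118 sabins.
New total A_after = 181.818 sabins.
Reduction = 10 log₁₀(A_after/A_before) = 10 log₁₀(2.3103) = 3.6 dB.

3.6 dB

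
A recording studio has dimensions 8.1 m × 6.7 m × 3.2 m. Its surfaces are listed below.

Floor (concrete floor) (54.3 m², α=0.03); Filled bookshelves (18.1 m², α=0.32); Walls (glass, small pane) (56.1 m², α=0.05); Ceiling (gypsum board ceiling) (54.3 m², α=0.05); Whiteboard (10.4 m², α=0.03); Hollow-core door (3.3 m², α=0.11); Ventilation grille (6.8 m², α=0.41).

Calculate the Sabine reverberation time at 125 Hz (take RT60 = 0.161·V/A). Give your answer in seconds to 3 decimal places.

1.704 seconds

A = Σ Sᵢαᵢ = 54.3*0.03 + 18.1*0.32 + 56.1*0.05 + 54.3*0.05 + 10.4*0.03 + 3.3*0.11 + 6.8*0.41 = 16.404 sabins.
Room volume: 173.664 m³.
RT60 = 0.161 · V / A = 0.161 × 173.664 / 16.404 = 1.704 s.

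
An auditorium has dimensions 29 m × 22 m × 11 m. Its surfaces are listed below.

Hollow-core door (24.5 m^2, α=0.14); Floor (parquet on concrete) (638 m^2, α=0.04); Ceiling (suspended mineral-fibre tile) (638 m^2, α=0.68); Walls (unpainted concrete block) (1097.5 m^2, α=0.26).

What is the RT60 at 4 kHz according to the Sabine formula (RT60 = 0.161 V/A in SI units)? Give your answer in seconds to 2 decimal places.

1.51 s

Equivalent absorption area: A = 24.5×0.14 + 638×0.04 + 638×0.68 + 1097.5×0.26 = 748.140 m^2.
V = 29·22·11 = 7018 m³.
RT60 = 0.161 · V / A = 0.161 × 7018 / 748.140 = 1.51 s.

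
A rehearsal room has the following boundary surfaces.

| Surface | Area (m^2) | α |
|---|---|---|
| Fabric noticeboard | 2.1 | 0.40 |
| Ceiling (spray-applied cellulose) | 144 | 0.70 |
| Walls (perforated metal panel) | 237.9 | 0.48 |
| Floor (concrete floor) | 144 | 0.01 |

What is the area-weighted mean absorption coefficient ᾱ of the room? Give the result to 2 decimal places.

0.41

S = Σ Sᵢ = 2.1 + 144 + 237.9 + 144 = 528.0 m^2.
Σ(Sᵢαᵢ) = 2.1×0.40 + 144×0.70 + 237.9×0.48 + 144×0.01 = 217.272.
ᾱ = 217.272 / 528.0 = 0.41.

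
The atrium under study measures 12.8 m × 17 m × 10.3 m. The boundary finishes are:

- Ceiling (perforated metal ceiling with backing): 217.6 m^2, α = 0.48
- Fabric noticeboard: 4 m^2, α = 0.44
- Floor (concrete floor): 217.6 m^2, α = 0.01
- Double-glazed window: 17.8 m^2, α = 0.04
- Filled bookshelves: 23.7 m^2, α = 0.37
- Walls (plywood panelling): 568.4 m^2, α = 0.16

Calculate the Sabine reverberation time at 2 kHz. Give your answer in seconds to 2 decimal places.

Summing Sᵢαᵢ: 104.448 + 1.760 + 2.176 + 0.712 + 8.769 + 90.944 → A = 208.809 sabins.
Room volume: 2241.28 m³.
Sabine: RT60 = 0.161 × 2241.28 / 208.809 = 1.73 s.

1.73 seconds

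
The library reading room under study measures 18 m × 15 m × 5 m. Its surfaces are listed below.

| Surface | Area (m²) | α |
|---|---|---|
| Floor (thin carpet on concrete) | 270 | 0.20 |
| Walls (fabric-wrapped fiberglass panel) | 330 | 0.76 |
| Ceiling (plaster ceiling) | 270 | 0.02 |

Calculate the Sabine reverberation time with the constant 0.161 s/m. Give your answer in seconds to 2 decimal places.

0.70 sec

Total absorption A = 270·0.20 + 330·0.76 + 270·0.02
  = 54.000 + 250.800 + 5.400 = 310.200 m² sabins.
V = 18·15·5 = 1350 m³.
RT60 = 0.161 · V / A = 0.161 × 1350 / 310.200 = 0.70 s.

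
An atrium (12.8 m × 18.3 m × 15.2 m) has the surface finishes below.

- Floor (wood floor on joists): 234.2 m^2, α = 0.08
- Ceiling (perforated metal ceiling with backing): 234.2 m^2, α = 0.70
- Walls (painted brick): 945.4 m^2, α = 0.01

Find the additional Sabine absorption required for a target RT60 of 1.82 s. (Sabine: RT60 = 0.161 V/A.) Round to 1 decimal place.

Total absorption A₁ = 234.2×0.08 + 234.2×0.70 + 945.4×0.01
  = 18.736 + 163.940 + 9.454 = 192.130 m^2 sabins.
Target A₂ = 0.161·3560.448/1.82 = 314.963 sabins (V = 3560.448 m³).
Additional absorption ΔA = 314.963 − 192.130 = 122.8 sabins.

122.8 sabins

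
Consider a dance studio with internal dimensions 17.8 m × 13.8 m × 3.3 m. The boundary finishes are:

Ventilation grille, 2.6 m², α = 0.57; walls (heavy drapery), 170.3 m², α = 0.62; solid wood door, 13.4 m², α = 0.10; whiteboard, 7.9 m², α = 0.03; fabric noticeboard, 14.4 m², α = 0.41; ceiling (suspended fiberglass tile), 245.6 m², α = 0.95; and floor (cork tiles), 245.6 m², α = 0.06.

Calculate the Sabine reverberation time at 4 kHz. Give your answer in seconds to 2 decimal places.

A = Σ Sᵢαᵢ = 2.6×0.57 + 170.3×0.62 + 13.4×0.10 + 7.9×0.03 + 14.4×0.41 + 245.6×0.95 + 245.6×0.06 = 362.605 sabins.
Volume V = 17.8 × 13.8 × 3.3 = 810.612 m³.
T = 0.161 V/A = 0.161·810.612/362.605 = 0.36 s.

0.36 seconds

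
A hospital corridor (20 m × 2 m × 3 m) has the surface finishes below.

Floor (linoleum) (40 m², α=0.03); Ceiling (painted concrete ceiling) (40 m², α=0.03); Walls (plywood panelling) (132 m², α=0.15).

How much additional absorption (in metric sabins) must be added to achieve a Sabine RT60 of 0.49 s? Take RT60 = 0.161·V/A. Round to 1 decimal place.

Summing Sᵢαᵢ: 1.200 + 1.200 + 19.800 → A₁ = 22.200 sabins.
For T = 0.49 s, need A₂ = 0.161·V/T = 0.161·120/0.49 = 39.429 sabins.
Shortfall: 39.429 − 22.200 = 17.2 sabins.

17.2 sabins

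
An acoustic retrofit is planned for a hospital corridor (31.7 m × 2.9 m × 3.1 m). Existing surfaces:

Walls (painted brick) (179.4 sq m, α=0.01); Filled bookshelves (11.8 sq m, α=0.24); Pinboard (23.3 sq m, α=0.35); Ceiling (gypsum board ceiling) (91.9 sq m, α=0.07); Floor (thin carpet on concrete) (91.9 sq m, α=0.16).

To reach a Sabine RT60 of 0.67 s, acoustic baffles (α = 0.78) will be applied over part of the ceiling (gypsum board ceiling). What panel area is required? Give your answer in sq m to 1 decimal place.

A₁ = Σ Sᵢαᵢ = 179.4·0.01 + 11.8·0.24 + 23.3·0.35 + 91.9·0.07 + 91.9·0.16 = 33.918 sabins.
V = 284.983 m³. Target absorption A₂ = 0.161 × 284.983 / 0.67 = 68.481 sabins.
ΔA needed = 68.481 − 33.918 = 34.563 sabins.
Each sq m of panel replacing the ceiling (gypsum board ceiling) adds (0.78 − 0.07) = 0.71 sabins.
Area = ΔA/Δα = 34.563/0.71 = 48.7 sq m.

48.7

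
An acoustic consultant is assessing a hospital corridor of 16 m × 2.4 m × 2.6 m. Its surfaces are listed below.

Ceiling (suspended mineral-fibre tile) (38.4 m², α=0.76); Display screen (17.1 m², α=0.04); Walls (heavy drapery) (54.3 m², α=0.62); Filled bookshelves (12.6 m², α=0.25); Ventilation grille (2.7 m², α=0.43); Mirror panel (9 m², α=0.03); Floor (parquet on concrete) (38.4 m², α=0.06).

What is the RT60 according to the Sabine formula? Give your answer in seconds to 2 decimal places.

0.23 seconds

Equivalent absorption area: A = 38.4*0.76 + 17.1*0.04 + 54.3*0.62 + 12.6*0.25 + 2.7*0.43 + 9*0.03 + 38.4*0.06 = 70.419 m².
Volume V = 16 × 2.4 × 2.6 = 99.84 m³.
Sabine: RT60 = 0.161 × 99.84 / 70.419 = 0.23 s.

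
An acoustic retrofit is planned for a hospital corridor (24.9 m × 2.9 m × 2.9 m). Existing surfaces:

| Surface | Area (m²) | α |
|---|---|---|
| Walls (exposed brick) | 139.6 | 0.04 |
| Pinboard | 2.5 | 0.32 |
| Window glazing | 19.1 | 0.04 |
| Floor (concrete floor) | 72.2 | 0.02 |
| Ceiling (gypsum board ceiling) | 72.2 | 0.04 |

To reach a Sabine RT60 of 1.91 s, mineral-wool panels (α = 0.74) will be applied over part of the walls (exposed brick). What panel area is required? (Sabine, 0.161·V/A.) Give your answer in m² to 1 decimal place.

A₁ = Σ Sᵢαᵢ = 139.6*0.04 + 2.5*0.32 + 19.1*0.04 + 72.2*0.02 + 72.2*0.04 = 11.480 sabins.
Required A₂ = 0.161·209.409/1.91 = 17.652 sabins.
ΔA needed = 17.652 − 11.480 = 6.172 sabins.
Net gain per m²: Δα = 0.74 − 0.04 = 0.70.
Panel area = 6.172 / 0.70 = 8.8 m².

8.8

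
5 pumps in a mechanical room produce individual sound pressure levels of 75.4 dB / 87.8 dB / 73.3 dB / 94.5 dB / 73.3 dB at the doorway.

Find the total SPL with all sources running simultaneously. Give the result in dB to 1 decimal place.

Sum in the linear (power) domain: Σ 10^(Lᵢ/10) = 10^(75.4/10) + 10^(87.8/10) + 10^(73.3/10) + 10^(94.5/10) + 10^(73.3/10) = 3.498e+09.
Back to dB: 10·log₁₀ Σ = 95.4 dB.

95.4 dB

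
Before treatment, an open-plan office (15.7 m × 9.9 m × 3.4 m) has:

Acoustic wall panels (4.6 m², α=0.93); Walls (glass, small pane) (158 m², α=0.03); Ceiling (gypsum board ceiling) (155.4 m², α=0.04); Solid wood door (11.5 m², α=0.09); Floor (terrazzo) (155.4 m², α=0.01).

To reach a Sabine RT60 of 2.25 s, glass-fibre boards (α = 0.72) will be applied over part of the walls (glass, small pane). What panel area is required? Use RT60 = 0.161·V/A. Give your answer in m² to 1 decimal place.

Total absorption A₁ = 4.6·0.93 + 158·0.03 + 155.4·0.04 + 11.5·0.09 + 155.4·0.01
  = 4.278 + 4.740 + 6.216 + 1.035 + 1.554 = 17.823 m² sabins.
V = 528.462 m³. Target absorption A₂ = 0.161 × 528.462 / 2.25 = 37.814 sabins.
ΔA needed = 37.814 − 17.823 = 19.991 sabins.
Net gain per m²: Δα = 0.72 − 0.03 = 0.69.
Area = ΔA/Δα = 19.991/0.69 = 29.0 m².

29.0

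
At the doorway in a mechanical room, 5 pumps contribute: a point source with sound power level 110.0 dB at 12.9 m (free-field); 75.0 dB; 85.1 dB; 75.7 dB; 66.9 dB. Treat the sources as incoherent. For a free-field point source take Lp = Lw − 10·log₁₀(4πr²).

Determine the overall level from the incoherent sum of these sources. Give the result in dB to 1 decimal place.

Source at 12.9 m: Lp = 110.0 − 10·log₁₀(4π·12.9²) = 110.0 − 10·log₁₀(2091.170) = 76.8 dB.
Converting to relative power and adding: 10^(76.8/10) + 10^(75.0/10) + 10^(85.1/10) + 10^(75.7/10) + 10^(66.9/10) = 4.451e+08.
L_total = 10·log₁₀(4.451e+08) = 86.5 dB.

86.5 dB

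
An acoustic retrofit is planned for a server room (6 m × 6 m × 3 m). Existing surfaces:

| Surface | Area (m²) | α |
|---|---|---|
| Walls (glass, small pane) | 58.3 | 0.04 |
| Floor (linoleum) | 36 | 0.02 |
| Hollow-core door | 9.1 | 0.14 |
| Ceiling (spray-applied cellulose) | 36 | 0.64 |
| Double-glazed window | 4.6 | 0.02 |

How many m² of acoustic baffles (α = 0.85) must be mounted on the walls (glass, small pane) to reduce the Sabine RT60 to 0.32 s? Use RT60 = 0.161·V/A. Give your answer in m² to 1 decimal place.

Total absorption A₁ = 58.3*0.04 + 36*0.02 + 9.1*0.14 + 36*0.64 + 4.6*0.02
  = 2.332 + 0.720 + 1.274 + 23.040 + 0.092 = 27.458 m² sabins.
Required A₂ = 0.161·108/0.32 = 54.338 sabins.
ΔA needed = 54.338 − 27.458 = 26.880 sabins.
Net gain per m²: Δα = 0.85 − 0.04 = 0.81.
Panel area = 26.880 / 0.81 = 33.2 m².

33.2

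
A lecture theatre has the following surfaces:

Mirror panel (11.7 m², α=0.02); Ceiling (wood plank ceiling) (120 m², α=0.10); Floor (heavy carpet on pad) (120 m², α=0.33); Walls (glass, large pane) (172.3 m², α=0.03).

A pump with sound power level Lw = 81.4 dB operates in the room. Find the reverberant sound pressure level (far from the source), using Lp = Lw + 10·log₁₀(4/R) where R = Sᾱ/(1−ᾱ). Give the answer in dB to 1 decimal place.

A = 57.003 sabins; S = 424.0 m².
ᾱ = 0.1344, so room constant R = A/(1−ᾱ) = 65.854 m².
Lp = Lw + 10 log₁₀(4/R) = 81.4 -12.17 = 69.2 dB.

69.2 dB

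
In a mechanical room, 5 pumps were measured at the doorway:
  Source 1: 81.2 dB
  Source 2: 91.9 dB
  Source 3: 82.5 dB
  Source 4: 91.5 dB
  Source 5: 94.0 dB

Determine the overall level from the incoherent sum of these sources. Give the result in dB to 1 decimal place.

97.6 dB

Converting to relative power and adding: 10^(81.2/10) + 10^(91.9/10) + 10^(82.5/10) + 10^(91.5/10) + 10^(94.0/10) = 5.783e+09.
L_total = 10·log₁₀(5.783e+09) = 97.6 dB.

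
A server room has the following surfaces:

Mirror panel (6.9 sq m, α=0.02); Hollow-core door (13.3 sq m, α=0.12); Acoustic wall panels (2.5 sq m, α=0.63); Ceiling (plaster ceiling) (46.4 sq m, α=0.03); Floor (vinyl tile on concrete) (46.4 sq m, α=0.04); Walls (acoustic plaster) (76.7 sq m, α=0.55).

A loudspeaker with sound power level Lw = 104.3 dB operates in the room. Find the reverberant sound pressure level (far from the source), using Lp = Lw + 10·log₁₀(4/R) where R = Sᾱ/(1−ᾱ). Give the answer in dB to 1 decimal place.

Σ(Sᵢαᵢ) = 6.9×0.02 + 13.3×0.12 + 2.5×0.63 + 46.4×0.03 + 46.4×0.04 + 76.7×0.55 = 48.742; total area S = 192.2 sq m.
ᾱ = 48.742/192.2 = 0.2536; R = Sᾱ/(1−ᾱ) = 48.742/(1−0.2536) = 65.303 sq m.
Lp = 104.3 + 10·log₁₀(4/65.303) = 104.3 + (-12.13) = 92.2 dB.

92.2 dB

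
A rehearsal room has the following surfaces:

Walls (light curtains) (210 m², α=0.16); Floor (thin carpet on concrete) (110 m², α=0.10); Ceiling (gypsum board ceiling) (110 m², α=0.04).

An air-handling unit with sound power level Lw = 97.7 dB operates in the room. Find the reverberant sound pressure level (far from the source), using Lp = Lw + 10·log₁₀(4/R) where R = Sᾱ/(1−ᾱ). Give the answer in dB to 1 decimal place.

A = 49.000 sabins; S = 430.0 m².
ᾱ = 49.000/430.0 = 0.1140; R = Sᾱ/(1−ᾱ) = 49.000/(1−0.1140) = 55.305 m².
Lp = Lw + 10 log₁₀(4/R) = 97.7 -11.41 = 86.3 dB.

86.3 dB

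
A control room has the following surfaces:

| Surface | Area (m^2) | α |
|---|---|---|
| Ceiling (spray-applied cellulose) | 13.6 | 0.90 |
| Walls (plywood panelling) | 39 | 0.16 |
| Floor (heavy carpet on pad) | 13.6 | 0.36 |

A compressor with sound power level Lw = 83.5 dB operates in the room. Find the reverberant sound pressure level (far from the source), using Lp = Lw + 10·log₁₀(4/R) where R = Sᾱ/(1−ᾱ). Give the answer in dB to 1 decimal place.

Σ(Sᵢαᵢ) = 13.6·0.90 + 39·0.16 + 13.6·0.36 = 23.376; total area S = 66.2 m^2.
ᾱ = 23.376/66.2 = 0.3531; R = Sᾱ/(1−ᾱ) = 23.376/(1−0.3531) = 36.135 m^2.
Lp = 83.5 + 10·log₁₀(4/36.135) = 83.5 + (-9.56) = 73.9 dB.

73.9 dB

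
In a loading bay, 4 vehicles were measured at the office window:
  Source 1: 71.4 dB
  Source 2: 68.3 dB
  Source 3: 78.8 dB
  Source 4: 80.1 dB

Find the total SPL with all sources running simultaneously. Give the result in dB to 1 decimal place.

Σ 10^(Lᵢ/10) = 1.988e+08.
Combined level = 10 log₁₀(1.988e+08) = 83.0 dB.

83.0 dB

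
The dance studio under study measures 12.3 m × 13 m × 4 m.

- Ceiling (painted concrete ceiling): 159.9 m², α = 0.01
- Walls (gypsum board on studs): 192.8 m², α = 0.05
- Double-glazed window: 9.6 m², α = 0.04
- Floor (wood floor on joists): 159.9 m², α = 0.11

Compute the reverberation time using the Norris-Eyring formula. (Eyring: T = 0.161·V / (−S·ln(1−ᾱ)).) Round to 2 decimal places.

3.43 s

Total surface area S = 159.9 + 192.8 + 9.6 + 159.9 = 522.2 m².
Σ(Sᵢαᵢ) = 159.9·0.01 + 192.8·0.05 + 9.6·0.04 + 159.9·0.11 = 29.212.
Mean coefficient ᾱ = A/S = 0.0559.
Eyring denominator: −S ln(1−ᾱ) = 30.039.
V = 12.3 × 13 × 4 = 639.6 m³.
RT60 = 0.161 × 639.6 / 30.039 = 3.43 s.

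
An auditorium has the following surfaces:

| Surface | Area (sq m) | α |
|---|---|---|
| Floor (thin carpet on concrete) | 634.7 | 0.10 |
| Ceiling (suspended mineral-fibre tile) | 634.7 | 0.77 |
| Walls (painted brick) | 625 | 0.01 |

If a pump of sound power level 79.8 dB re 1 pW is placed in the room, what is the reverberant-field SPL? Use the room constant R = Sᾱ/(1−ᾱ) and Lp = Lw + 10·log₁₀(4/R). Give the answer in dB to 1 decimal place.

56.8 dB

A = 558.439 sabins; S = 1894.4 sq m.
ᾱ = 558.439/1894.4 = 0.2948; R = Sᾱ/(1−ᾱ) = 558.439/(1−0.2948) = 791.887 sq m.
Lp = Lw + 10 log₁₀(4/R) = 79.8 -22.97 = 56.8 dB.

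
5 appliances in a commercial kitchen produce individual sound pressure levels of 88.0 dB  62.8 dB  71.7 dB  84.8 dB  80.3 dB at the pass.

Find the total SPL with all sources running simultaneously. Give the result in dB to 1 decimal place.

90.2 dB

Sum in the linear (power) domain: Σ 10^(Lᵢ/10) = 10^(88.0/10) + 10^(62.8/10) + 10^(71.7/10) + 10^(84.8/10) + 10^(80.3/10) = 1.057e+09.
Back to dB: 10·log₁₀ Σ = 90.2 dB.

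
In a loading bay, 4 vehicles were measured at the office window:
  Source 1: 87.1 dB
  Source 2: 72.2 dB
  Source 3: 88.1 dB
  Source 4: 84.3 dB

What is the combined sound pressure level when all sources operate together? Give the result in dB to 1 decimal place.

Σ 10^(Lᵢ/10) = 1.444e+09.
Combined level = 10 log₁₀(1.444e+09) = 91.6 dB.

91.6 dB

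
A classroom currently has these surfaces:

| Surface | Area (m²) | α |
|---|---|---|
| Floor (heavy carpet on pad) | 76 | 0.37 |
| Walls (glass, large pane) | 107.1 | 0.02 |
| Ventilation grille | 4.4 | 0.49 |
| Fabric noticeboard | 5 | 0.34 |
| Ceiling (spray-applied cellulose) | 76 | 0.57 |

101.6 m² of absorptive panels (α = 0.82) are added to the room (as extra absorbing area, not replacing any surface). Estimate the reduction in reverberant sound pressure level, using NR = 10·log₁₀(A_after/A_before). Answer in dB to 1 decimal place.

Summing Sᵢαᵢ: 28.120 + 2.142 + 2.156 + 1.700 + 43.320 → A_before = 77.438 sabins.
Treatment contributes 101.6·0.82 = 83.312 sabins.
New total A_after = 160.750 sabins.
Reduction = 10 log₁₀(A_after/A_before) = 10 log₁₀(2.0759) = 3.2 dB.

3.2 dB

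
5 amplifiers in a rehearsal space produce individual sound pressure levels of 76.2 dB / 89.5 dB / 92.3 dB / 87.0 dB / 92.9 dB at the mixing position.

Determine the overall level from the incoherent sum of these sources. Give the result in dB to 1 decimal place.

Sum in the linear (power) domain: Σ 10^(Lᵢ/10) = 10^(76.2/10) + 10^(89.5/10) + 10^(92.3/10) + 10^(87.0/10) + 10^(92.9/10) = 5.082e+09.
Back to dB: 10·log₁₀ Σ = 97.1 dB.

97.1 dB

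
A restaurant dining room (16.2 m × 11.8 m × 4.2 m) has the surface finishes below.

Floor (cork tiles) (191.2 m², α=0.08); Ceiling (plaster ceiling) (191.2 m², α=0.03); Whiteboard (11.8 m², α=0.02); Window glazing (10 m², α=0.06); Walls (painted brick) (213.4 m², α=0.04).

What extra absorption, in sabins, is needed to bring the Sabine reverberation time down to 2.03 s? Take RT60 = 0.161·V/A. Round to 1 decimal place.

33.3 sabins

Equivalent absorption area: A₁ = 191.2*0.08 + 191.2*0.03 + 11.8*0.02 + 10*0.06 + 213.4*0.04 = 30.404 m².
Target A₂ = 0.161·802.872/2.03 = 63.676 sabins (V = 802.872 m³).
Shortfall: 63.676 − 30.404 = 33.3 sabins.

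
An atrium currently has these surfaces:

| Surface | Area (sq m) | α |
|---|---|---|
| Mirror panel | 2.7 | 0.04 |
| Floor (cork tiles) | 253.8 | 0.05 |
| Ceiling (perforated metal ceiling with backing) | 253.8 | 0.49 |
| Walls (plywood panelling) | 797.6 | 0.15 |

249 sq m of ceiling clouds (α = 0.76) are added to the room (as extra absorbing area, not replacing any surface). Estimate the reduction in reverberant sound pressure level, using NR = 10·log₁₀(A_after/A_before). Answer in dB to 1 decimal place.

Summing Sᵢαᵢ: 0.108 + 12.690 + 124.362 + 119.640 → A_before = 256.800 sabins.
Treatment contributes 249·0.76 = 189.240 sabins.
New total A_after = 446.040 sabins.
NR = 10·log₁₀(446.040/256.800) = 2.4 dB.

2.4 dB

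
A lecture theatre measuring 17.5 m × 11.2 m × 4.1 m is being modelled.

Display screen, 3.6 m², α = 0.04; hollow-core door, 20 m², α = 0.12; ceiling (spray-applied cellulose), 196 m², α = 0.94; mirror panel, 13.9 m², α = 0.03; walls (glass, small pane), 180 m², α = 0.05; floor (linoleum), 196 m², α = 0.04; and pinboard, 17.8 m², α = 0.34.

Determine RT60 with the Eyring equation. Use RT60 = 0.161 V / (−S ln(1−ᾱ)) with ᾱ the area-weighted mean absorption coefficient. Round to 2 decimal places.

S = Σ Sᵢ = 627.3 m².
Absorption A = 3.6·0.04 + 20·0.12 + 196·0.94 + 13.9·0.03 + 180·0.05 + 196·0.04 + 17.8·0.34 = 210.093 sabins.
ᾱ = 210.093 / 627.3 = 0.3349.
Eyring denominator: −S ln(1−ᾱ) = 255.824.
V = 17.5 × 11.2 × 4.1 = 803.6 m³.
RT60 = 0.161 × 803.6 / 255.824 = 0.51 s.

0.51 s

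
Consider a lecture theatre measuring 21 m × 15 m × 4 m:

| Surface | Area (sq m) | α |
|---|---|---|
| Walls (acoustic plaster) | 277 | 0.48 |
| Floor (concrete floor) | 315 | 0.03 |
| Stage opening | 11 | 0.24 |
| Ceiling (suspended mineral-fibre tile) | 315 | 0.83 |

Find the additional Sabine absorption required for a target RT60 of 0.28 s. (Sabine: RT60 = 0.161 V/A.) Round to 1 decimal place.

Summing Sᵢαᵢ: 132.960 + 9.450 + 2.640 + 261.450 → A₁ = 406.500 sabins.
For T = 0.28 s, need A₂ = 0.161·V/T = 0.161·1260/0.28 = 724.500 sabins.
Additional absorption ΔA = 724.500 − 406.500 = 318.0 sabins.

318.0 sabins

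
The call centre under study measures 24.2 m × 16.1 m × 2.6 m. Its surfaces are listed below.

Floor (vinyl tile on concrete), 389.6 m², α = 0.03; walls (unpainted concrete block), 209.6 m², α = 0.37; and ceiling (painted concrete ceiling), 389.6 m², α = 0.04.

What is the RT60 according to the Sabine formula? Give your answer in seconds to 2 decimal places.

1.56 seconds

A = Σ Sᵢαᵢ = 389.6·0.03 + 209.6·0.37 + 389.6·0.04 = 104.824 sabins.
Volume V = 24.2 × 16.1 × 2.6 = 1013.012 m³.
T = 0.161 V/A = 0.161·1013.012/104.824 = 1.56 s.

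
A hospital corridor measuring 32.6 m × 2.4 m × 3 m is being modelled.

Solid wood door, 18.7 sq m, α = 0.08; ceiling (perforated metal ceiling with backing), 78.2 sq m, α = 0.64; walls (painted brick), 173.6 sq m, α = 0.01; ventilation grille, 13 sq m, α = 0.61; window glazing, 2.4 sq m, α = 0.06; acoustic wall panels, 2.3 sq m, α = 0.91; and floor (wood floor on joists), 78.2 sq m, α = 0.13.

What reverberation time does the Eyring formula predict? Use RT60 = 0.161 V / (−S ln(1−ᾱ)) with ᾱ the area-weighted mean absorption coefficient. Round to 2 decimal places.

S = Σ Sᵢ = 366.4 sq m.
Absorption A = 18.7×0.08 + 78.2×0.64 + 173.6×0.01 + 13×0.61 + 2.4×0.06 + 2.3×0.91 + 78.2×0.13 = 73.613 sabins.
Mean coefficient ᾱ = A/S = 0.2009.
Eyring denominator: −S ln(1−ᾱ) = 82.172.
V = 32.6 × 2.4 × 3 = 234.72 m³.
RT60 = 0.161 × 234.72 / 82.172 = 0.46 s.

0.46 s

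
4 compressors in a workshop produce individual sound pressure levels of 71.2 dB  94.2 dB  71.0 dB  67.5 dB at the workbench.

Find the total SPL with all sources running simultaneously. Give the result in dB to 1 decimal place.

94.3 dB

Sum in the linear (power) domain: Σ 10^(Lᵢ/10) = 10^(71.2/10) + 10^(94.2/10) + 10^(71.0/10) + 10^(67.5/10) = 2.662e+09.
Combined level = 10 log₁₀(2.662e+09) = 94.3 dB.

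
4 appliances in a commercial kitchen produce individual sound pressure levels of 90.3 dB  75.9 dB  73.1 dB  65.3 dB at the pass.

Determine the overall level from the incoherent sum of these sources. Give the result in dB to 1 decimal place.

90.5 dB

Sum in the linear (power) domain: Σ 10^(Lᵢ/10) = 10^(90.3/10) + 10^(75.9/10) + 10^(73.1/10) + 10^(65.3/10) = 1.134e+09.
Combined level = 10 log₁₀(1.134e+09) = 90.5 dB.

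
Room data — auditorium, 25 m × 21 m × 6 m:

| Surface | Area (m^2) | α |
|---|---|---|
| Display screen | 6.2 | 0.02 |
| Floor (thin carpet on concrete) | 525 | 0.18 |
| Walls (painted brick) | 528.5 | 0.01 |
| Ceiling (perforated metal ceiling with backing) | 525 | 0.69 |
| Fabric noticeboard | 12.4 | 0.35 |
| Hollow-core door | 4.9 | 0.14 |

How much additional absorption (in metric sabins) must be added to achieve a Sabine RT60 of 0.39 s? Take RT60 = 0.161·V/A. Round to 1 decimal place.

833.2 sabins

Equivalent absorption area: A₁ = 6.2×0.02 + 525×0.18 + 528.5×0.01 + 525×0.69 + 12.4×0.35 + 4.9×0.14 = 467.185 m^2.
V = 3150 m³. Required absorption A₂ = 0.161 × 3150 / 0.39 = 1300.385 sabins.
Shortfall: 1300.385 − 467.185 = 833.2 sabins.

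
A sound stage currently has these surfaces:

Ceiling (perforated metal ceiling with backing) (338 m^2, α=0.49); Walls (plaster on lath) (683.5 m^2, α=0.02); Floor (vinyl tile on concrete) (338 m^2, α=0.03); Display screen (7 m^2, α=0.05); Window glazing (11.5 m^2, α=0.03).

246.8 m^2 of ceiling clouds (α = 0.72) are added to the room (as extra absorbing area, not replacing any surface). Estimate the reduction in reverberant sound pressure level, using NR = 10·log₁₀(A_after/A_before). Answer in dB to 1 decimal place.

Summing Sᵢαᵢ: 165.620 + 13.670 + 10.140 + 0.350 + 0.345 → A_before = 190.125 sabins.
Treatment contributes 246.8·0.72 = 177.696 sabins.
A_after = 190.125 + 177.696 = 367.821 sabins.
Reduction = 10 log₁₀(A_after/A_before) = 10 log₁₀(1.9346) = 2.9 dB.

2.9 dB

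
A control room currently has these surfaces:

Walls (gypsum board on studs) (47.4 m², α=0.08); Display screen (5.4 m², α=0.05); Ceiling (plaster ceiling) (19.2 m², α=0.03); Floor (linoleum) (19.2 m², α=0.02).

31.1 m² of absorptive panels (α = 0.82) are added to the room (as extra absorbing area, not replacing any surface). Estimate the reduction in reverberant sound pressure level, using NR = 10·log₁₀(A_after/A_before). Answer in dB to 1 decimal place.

7.8 dB

Total absorption A_before = 47.4·0.08 + 5.4·0.05 + 19.2·0.03 + 19.2·0.02
  = 3.792 + 0.270 + 0.576 + 0.384 = 5.022 m² sabins.
Added absorption = 31.1 × 0.82 = 25.502 sabins.
A_after = 5.022 + 25.502 = 30.524 sabins.
Reduction = 10 log₁₀(A_after/A_before) = 10 log₁₀(6.0781) = 7.8 dB.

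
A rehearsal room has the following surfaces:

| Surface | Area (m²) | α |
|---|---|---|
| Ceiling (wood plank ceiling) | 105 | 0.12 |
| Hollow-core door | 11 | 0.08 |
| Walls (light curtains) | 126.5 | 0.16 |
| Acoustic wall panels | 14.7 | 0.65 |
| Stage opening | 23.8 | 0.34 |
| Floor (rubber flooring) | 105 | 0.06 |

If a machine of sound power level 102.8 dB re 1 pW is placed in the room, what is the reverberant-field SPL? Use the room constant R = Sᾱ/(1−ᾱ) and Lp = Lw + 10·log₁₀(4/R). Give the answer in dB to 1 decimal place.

A = 57.667 sabins; S = 386.0 m².
ᾱ = 57.667/386.0 = 0.1494; R = Sᾱ/(1−ᾱ) = 57.667/(1−0.1494) = 67.796 m².
Lp = Lw + 10 log₁₀(4/R) = 102.8 -12.29 = 90.5 dB.

90.5 dB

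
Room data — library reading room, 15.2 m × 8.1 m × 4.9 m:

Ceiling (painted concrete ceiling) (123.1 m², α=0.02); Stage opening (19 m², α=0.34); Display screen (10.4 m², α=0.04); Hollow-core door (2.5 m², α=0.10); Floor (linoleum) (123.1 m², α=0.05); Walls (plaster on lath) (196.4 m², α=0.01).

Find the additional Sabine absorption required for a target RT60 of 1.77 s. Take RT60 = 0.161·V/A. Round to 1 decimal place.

A₁ = Σ Sᵢαᵢ = 123.1×0.02 + 19×0.34 + 10.4×0.04 + 2.5×0.10 + 123.1×0.05 + 196.4×0.01 = 17.707 sabins.
Target A₂ = 0.161·603.288/1.77 = 54.875 sabins (V = 603.288 m³).
ΔA = A₂ − A₁ = 54.875 − 17.707 = 37.2 sabins.

37.2 sabins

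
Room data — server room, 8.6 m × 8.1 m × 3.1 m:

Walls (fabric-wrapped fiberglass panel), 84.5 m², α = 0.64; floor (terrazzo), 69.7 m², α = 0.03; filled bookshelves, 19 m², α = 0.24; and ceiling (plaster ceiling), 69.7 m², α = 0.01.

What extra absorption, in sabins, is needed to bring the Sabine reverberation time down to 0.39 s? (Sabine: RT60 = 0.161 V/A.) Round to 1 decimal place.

A₁ = Σ Sᵢαᵢ = 84.5*0.64 + 69.7*0.03 + 19*0.24 + 69.7*0.01 = 61.428 sabins.
For T = 0.39 s, need A₂ = 0.161·V/T = 0.161·215.946/0.39 = 89.147 sabins.
Additional absorption ΔA = 89.147 − 61.428 = 27.7 sabins.

27.7 sabins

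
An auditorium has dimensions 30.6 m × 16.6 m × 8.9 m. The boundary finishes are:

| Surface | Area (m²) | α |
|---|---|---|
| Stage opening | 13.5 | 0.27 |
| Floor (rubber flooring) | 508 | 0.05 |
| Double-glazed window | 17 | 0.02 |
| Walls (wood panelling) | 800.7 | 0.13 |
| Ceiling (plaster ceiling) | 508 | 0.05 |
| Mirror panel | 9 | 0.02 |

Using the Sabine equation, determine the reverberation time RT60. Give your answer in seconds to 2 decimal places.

Total absorption A = 13.5×0.27 + 508×0.05 + 17×0.02 + 800.7×0.13 + 508×0.05 + 9×0.02
  = 3.645 + 25.400 + 0.340 + 104.091 + 25.400 + 0.180 = 159.056 m² sabins.
Volume V = 30.6 × 16.6 × 8.9 = 4520.844 m³.
T = 0.161 V/A = 0.161·4520.844/159.056 = 4.58 s.

4.58 seconds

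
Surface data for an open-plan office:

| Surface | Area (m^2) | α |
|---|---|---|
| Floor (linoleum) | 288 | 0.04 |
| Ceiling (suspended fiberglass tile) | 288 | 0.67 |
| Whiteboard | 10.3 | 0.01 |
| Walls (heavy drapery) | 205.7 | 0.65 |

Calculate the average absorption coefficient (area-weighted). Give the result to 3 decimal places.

Total surface area S = 792.0 m^2.
Σ(Sᵢαᵢ) = 288*0.04 + 288*0.67 + 10.3*0.01 + 205.7*0.65 = 338.288.
ᾱ = A/S = 0.427.

0.427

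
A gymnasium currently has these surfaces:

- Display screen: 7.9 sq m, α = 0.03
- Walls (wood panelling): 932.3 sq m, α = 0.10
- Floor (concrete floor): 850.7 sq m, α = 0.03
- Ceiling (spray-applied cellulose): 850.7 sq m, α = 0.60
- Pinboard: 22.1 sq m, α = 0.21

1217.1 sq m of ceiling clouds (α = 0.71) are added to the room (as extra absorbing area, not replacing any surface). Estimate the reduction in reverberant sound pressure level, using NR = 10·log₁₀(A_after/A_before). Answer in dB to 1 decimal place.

3.7 dB

Total absorption A_before = 7.9×0.03 + 932.3×0.10 + 850.7×0.03 + 850.7×0.60 + 22.1×0.21
  = 0.237 + 93.230 + 25.521 + 510.420 + 4.641 = 634.049 sq m sabins.
Added absorption = 1217.1 × 0.71 = 864.141 sabins.
New total A_after = 1498.190 sabins.
Reduction = 10 log₁₀(A_after/A_before) = 10 log₁₀(2.3629) = 3.7 dB.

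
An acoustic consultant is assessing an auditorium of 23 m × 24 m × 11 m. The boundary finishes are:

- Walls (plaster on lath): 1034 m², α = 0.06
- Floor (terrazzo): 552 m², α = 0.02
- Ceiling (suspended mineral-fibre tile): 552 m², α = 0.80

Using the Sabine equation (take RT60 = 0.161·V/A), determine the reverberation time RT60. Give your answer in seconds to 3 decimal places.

A = Σ Sᵢαᵢ = 1034*0.06 + 552*0.02 + 552*0.80 = 514.680 sabins.
V = 23·24·11 = 6072 m³.
Sabine: RT60 = 0.161 × 6072 / 514.680 = 1.899 s.

1.899 s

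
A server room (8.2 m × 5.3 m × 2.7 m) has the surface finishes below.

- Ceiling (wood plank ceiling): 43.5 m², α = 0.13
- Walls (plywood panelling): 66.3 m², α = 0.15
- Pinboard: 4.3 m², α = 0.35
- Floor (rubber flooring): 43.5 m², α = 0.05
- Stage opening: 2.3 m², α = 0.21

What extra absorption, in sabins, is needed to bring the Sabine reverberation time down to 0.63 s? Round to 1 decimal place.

10.2 sabins

A₁ = Σ Sᵢαᵢ = 43.5*0.13 + 66.3*0.15 + 4.3*0.35 + 43.5*0.05 + 2.3*0.21 = 19.763 sabins.
Target A₂ = 0.161·117.342/0.63 = 29.987 sabins (V = 117.342 m³).
ΔA = A₂ − A₁ = 29.987 − 19.763 = 10.2 sabins.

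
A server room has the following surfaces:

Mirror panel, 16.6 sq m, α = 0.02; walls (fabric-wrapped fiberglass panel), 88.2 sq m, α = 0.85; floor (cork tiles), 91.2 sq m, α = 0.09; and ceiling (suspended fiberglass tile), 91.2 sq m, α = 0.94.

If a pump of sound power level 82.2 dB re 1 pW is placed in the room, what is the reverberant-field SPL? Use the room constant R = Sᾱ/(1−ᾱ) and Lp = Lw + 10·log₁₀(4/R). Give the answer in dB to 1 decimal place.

A = 169.238 sabins; S = 287.2 sq m.
ᾱ = 169.238/287.2 = 0.5893; R = Sᾱ/(1−ᾱ) = 169.238/(1−0.5893) = 412.072 sq m.
Lp = 82.2 + 10·log₁₀(4/412.072) = 82.2 + (-20.13) = 62.1 dB.

62.1 dB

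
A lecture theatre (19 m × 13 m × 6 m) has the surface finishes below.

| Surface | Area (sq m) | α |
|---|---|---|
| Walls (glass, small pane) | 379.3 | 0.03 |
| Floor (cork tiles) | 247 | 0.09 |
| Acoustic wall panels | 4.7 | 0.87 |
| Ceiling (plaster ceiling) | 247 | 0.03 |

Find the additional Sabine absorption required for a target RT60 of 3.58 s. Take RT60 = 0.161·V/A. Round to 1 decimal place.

21.5 sabins

Summing Sᵢαᵢ: 11.379 + 22.230 + 4.089 + 7.410 → A₁ = 45.108 sabins.
V = 1482 m³. Required absorption A₂ = 0.161 × 1482 / 3.58 = 66.649 sabins.
ΔA = A₂ − A₁ = 66.649 − 45.108 = 21.5 sabins.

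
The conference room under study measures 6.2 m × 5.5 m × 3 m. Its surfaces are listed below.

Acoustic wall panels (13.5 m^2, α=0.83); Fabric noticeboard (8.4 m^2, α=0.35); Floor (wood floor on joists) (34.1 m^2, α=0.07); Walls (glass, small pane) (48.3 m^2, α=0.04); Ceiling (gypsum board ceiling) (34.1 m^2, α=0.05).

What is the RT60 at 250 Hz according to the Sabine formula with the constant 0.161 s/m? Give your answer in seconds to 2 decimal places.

0.82 sec

Total absorption A = 13.5·0.83 + 8.4·0.35 + 34.1·0.07 + 48.3·0.04 + 34.1·0.05
  = 11.205 + 2.940 + 2.387 + 1.932 + 1.705 = 20.169 m^2 sabins.
V = 6.2·5.5·3 = 102.3 m³.
Sabine: RT60 = 0.161 × 102.3 / 20.169 = 0.82 s.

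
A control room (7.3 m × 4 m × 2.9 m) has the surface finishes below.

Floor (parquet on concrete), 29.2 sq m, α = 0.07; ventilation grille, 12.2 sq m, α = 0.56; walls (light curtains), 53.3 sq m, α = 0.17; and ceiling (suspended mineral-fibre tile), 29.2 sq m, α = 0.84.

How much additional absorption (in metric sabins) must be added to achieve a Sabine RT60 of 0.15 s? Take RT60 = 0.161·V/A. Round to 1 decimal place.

48.4 sabins

Total absorption A₁ = 29.2×0.07 + 12.2×0.56 + 53.3×0.17 + 29.2×0.84
  = 2.044 + 6.832 + 9.061 + 24.528 = 42.465 sq m sabins.
V = 84.68 m³. Required absorption A₂ = 0.161 × 84.68 / 0.15 = 90.890 sabins.
Additional absorption ΔA = 90.890 − 42.465 = 48.4 sabins.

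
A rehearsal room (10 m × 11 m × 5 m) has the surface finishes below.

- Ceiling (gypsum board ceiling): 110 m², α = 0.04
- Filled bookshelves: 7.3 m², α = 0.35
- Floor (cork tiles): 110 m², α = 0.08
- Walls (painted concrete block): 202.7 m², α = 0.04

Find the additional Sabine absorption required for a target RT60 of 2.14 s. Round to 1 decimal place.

17.5 sabins

Summing Sᵢαᵢ: 4.400 + 2.555 + 8.800 + 8.108 → A₁ = 23.863 sabins.
Target A₂ = 0.161·550/2.14 = 41.379 sabins (V = 550 m³).
Shortfall: 41.379 − 23.863 = 17.5 sabins.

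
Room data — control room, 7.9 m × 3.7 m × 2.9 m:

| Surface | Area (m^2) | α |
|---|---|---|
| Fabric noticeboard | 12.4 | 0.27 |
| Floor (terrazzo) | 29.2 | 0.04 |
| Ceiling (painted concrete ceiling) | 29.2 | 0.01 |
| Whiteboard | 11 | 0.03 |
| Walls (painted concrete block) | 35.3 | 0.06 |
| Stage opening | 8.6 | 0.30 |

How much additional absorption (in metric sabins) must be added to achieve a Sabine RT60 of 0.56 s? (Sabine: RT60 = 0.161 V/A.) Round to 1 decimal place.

A₁ = Σ Sᵢαᵢ = 12.4×0.27 + 29.2×0.04 + 29.2×0.01 + 11×0.03 + 35.3×0.06 + 8.6×0.30 = 9.836 sabins.
Target A₂ = 0.161·84.767/0.56 = 24.371 sabins (V = 84.767 m³).
Shortfall: 24.371 − 9.836 = 14.5 sabins.

14.5 sabins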